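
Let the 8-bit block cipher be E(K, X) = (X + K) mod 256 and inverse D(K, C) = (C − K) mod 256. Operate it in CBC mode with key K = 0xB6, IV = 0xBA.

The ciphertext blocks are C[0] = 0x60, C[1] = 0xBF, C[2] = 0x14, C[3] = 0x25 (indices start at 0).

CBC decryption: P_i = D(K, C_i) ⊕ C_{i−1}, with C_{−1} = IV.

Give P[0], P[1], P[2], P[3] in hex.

P[0] = 0x10, P[1] = 0x69, P[2] = 0xE1, P[3] = 0x7B

P[0]: D(K, 0x60) = 0xAA; 0xAA ⊕ 0xBA = 0x10.
P[1]: D(K, 0xBF) = 0x09; 0x09 ⊕ 0x60 = 0x69.
P[2]: D(K, 0x14) = 0x5E; 0x5E ⊕ 0xBF = 0xE1.
P[3]: D(K, 0x25) = 0x6F; 0x6F ⊕ 0x14 = 0x7B.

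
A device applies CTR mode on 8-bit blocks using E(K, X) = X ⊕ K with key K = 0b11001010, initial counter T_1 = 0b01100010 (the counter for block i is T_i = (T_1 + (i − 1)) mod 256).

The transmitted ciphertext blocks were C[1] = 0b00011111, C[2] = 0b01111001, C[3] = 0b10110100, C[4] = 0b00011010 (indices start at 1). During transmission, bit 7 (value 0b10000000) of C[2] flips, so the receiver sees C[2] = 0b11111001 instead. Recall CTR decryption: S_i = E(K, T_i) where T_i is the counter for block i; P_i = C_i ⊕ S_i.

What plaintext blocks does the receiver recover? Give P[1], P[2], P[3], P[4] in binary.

Only C[2] changed, to 0b11111001. In CTR, a change in C_i flips the same bit in P_i only; the keystream is unaffected. Decrypting the received ciphertext:
P[1]: T = 0b01100010, S = E(K, T) = 0b10101000; 0b00011111 ⊕ 0b10101000 = 0b10110111.
P[2]: T = 0b01100011, S = E(K, T) = 0b10101001; 0b11111001 ⊕ 0b10101001 = 0b01010000.
P[3]: T = 0b01100100, S = E(K, T) = 0b10101110; 0b10110100 ⊕ 0b10101110 = 0b00011010.
P[4]: T = 0b01100101, S = E(K, T) = 0b10101111; 0b00011010 ⊕ 0b10101111 = 0b10110101.
Blocks that differ from the original plaintext: P[2].

P[1] = 0b10110111, P[2] = 0b01010000, P[3] = 0b00011010, P[4] = 0b10110101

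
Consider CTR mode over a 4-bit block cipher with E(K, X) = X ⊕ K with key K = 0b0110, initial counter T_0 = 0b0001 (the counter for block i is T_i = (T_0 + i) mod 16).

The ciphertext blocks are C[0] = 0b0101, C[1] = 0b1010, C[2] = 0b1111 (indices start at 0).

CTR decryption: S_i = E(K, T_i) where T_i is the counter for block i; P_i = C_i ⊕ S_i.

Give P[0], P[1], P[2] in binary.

P[0] = 0b0010, P[1] = 0b1110, P[2] = 0b1010

P[0]: T = 0b0001, S = E(K, T) = 0b0111; 0b0101 ⊕ 0b0111 = 0b0010.
P[1]: T = 0b0010, S = E(K, T) = 0b0100; 0b1010 ⊕ 0b0100 = 0b1110.
P[2]: T = 0b0011, S = E(K, T) = 0b0101; 0b1111 ⊕ 0b0101 = 0b1010.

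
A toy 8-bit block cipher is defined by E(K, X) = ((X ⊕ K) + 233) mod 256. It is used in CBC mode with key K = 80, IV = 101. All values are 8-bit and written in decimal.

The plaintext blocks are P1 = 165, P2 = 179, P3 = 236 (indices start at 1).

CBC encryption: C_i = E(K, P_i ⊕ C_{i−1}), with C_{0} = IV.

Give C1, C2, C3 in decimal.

C1 = 121, C2 = 131, C3 = 40

C1: P1 ⊕ 101 = 192; E(K, 192) = 121.
C2: P2 ⊕ 121 = 202; E(K, 202) = 131.
C3: P3 ⊕ 131 = 111; E(K, 111) = 40.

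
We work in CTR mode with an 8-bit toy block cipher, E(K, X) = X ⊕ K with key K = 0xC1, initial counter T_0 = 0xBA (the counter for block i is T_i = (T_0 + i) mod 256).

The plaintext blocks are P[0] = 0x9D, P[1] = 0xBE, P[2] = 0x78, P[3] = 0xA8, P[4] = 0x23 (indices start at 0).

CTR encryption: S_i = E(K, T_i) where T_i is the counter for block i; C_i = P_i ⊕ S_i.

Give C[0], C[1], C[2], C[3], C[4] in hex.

C[0]: T = 0xBA, S = E(K, T) = 0x7B; 0x9D ⊕ 0x7B = 0xE6.
C[1]: T = 0xBB, S = E(K, T) = 0x7A; 0xBE ⊕ 0x7A = 0xC4.
C[2]: T = 0xBC, S = E(K, T) = 0x7D; 0x78 ⊕ 0x7D = 0x05.
C[3]: T = 0xBD, S = E(K, T) = 0x7C; 0xA8 ⊕ 0x7C = 0xD4.
C[4]: T = 0xBE, S = E(K, T) = 0x7F; 0x23 ⊕ 0x7F = 0x5C.

C[0] = 0xE6, C[1] = 0xC4, C[2] = 0x05, C[3] = 0xD4, C[4] = 0x5C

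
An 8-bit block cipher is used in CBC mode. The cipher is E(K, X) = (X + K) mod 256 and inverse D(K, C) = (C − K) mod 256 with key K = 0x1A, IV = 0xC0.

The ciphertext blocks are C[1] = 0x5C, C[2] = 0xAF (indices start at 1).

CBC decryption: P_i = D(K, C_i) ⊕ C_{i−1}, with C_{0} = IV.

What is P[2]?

P[2] = 0xC9

P[2]: D(K, 0xAF) = 0x95; 0x95 ⊕ 0x5C = 0xC9.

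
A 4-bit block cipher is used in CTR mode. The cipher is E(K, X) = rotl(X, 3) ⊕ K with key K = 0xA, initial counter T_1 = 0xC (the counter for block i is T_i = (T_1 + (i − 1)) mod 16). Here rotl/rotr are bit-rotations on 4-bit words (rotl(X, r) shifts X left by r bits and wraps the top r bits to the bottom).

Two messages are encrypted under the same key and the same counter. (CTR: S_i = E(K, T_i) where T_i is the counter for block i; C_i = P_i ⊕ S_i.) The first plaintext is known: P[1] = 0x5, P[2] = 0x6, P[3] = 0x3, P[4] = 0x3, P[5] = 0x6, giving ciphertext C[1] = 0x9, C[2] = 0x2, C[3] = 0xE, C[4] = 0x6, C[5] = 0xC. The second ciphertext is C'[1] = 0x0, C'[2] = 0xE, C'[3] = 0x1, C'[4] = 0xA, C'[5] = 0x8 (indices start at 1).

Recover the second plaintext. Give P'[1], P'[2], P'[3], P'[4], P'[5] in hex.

P'[1] = 0xC, P'[2] = 0xA, P'[3] = 0xC, P'[4] = 0xF, P'[5] = 0x2

In CTR with a reused counter, both messages share the same keystream S_i, so C_i ⊕ C'_i = P_i ⊕ P'_i and thus P'_i = P_i ⊕ C_i ⊕ C'_i.
P'[1]: 0x5 ⊕ 0x9 ⊕ 0x0 = 0xC.
P'[2]: 0x6 ⊕ 0x2 ⊕ 0xE = 0xA.
P'[3]: 0x3 ⊕ 0xE ⊕ 0x1 = 0xC.
P'[4]: 0x3 ⊕ 0x6 ⊕ 0xA = 0xF.
P'[5]: 0x6 ⊕ 0xC ⊕ 0x8 = 0x2.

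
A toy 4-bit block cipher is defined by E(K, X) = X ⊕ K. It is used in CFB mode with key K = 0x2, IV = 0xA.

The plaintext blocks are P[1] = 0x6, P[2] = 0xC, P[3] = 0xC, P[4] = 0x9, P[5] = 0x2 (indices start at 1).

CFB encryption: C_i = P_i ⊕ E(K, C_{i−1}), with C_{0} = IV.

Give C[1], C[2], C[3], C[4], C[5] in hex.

C[1] = 0xE, C[2] = 0x0, C[3] = 0xE, C[4] = 0x5, C[5] = 0x5

C[1]: E(K, 0xA) = 0x8; 0x6 ⊕ 0x8 = 0xE.
C[2]: E(K, 0xE) = 0xC; 0xC ⊕ 0xC = 0x0.
C[3]: E(K, 0x0) = 0x2; 0xC ⊕ 0x2 = 0xE.
C[4]: E(K, 0xE) = 0xC; 0x9 ⊕ 0xC = 0x5.
C[5]: E(K, 0x5) = 0x7; 0x2 ⊕ 0x7 = 0x5.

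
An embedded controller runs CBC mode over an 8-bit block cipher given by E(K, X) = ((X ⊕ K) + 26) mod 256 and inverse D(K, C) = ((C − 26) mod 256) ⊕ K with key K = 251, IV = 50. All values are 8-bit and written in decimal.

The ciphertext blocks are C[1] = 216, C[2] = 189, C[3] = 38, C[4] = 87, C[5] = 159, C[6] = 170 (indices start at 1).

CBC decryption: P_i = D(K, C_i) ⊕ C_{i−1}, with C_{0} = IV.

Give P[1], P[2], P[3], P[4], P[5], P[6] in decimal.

P[1]: D(K, 216) = 69; 69 ⊕ 50 = 119.
P[2]: D(K, 189) = 88; 88 ⊕ 216 = 128.
P[3]: D(K, 38) = 247; 247 ⊕ 189 = 74.
P[4]: D(K, 87) = 198; 198 ⊕ 38 = 224.
P[5]: D(K, 159) = 126; 126 ⊕ 87 = 41.
P[6]: D(K, 170) = 107; 107 ⊕ 159 = 244.

P[1] = 119, P[2] = 128, P[3] = 74, P[4] = 224, P[5] = 41, P[6] = 244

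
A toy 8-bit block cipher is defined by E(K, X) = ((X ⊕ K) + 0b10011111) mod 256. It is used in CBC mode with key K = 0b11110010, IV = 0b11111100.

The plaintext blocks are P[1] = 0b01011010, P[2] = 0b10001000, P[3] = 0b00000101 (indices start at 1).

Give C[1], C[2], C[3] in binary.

C[1] = 0b11110011, C[2] = 0b00101000, C[3] = 0b01111110

CBC encryption: C_i = E(K, P_i ⊕ C_{i−1}), with C_{0} = IV.
C[1]: P[1] ⊕ 0b11111100 = 0b10100110; E(K, 0b10100110) = 0b11110011.
C[2]: P[2] ⊕ 0b11110011 = 0b01111011; E(K, 0b01111011) = 0b00101000.
C[3]: P[3] ⊕ 0b00101000 = 0b00101101; E(K, 0b00101101) = 0b01111110.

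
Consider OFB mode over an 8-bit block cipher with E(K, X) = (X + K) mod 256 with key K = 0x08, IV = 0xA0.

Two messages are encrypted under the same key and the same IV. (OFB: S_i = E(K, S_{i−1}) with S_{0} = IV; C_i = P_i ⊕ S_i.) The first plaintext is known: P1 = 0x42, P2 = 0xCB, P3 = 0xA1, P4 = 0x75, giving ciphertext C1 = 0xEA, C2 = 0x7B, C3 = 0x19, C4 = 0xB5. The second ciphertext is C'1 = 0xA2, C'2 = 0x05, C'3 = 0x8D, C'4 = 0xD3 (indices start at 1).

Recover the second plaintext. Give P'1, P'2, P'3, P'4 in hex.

In OFB with a reused IV, both messages share the same keystream S_i, so C_i ⊕ C'_i = P_i ⊕ P'_i and thus P'_i = P_i ⊕ C_i ⊕ C'_i.
P'1: 0x42 ⊕ 0xEA ⊕ 0xA2 = 0x0A.
P'2: 0xCB ⊕ 0x7B ⊕ 0x05 = 0xB5.
P'3: 0xA1 ⊕ 0x19 ⊕ 0x8D = 0x35.
P'4: 0x75 ⊕ 0xB5 ⊕ 0xD3 = 0x13.

P'1 = 0x0A, P'2 = 0xB5, P'3 = 0x35, P'4 = 0x13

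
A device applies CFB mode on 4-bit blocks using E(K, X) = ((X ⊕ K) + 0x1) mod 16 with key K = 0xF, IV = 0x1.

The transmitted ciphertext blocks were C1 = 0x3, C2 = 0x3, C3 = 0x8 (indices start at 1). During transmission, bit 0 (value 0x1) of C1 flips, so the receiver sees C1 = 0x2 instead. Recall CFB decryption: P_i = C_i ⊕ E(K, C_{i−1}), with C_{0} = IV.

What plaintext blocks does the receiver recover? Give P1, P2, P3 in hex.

Only C1 changed, to 0x2. In CFB, a change in C_i flips the same bit in P_i and garbles P_{i+1}. Decrypting the received ciphertext:
P1: E(K, 0x1) = 0xF; 0x2 ⊕ 0xF = 0xD.
P2: E(K, 0x2) = 0xE; 0x3 ⊕ 0xE = 0xD.
P3: E(K, 0x3) = 0xD; 0x8 ⊕ 0xD = 0x5.
Blocks that differ from the original plaintext: P1, P2.

P1 = 0xD, P2 = 0xD, P3 = 0x5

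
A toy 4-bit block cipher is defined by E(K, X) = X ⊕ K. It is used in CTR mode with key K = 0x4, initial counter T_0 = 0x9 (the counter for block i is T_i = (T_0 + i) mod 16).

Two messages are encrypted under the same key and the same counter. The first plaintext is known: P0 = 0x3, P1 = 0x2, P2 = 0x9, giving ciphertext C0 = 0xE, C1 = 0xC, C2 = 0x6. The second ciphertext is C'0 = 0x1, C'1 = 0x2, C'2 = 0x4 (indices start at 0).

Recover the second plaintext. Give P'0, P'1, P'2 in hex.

P'0 = 0xC, P'1 = 0xC, P'2 = 0xB

In CTR with a reused counter, both messages share the same keystream S_i, so C_i ⊕ C'_i = P_i ⊕ P'_i and thus P'_i = P_i ⊕ C_i ⊕ C'_i.
P'0: 0x3 ⊕ 0xE ⊕ 0x1 = 0xC.
P'1: 0x2 ⊕ 0xC ⊕ 0x2 = 0xC.
P'2: 0x9 ⊕ 0x6 ⊕ 0x4 = 0xB.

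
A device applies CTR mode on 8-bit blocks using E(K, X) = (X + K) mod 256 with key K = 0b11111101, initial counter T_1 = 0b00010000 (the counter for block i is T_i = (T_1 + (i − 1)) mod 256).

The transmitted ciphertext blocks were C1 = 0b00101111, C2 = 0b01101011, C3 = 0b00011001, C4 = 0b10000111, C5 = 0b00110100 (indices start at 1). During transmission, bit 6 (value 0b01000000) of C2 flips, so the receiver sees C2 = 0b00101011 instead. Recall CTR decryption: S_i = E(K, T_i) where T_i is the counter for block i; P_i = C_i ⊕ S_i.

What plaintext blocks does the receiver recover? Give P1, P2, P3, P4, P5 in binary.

P1 = 0b00100010, P2 = 0b00100101, P3 = 0b00010110, P4 = 0b10010111, P5 = 0b00100101

Only C2 changed, to 0b00101011. In CTR, a change in C_i flips the same bit in P_i only; the keystream is unaffected. Decrypting the received ciphertext:
P1: T = 0b00010000, S = E(K, T) = 0b00001101; 0b00101111 ⊕ 0b00001101 = 0b00100010.
P2: T = 0b00010001, S = E(K, T) = 0b00001110; 0b00101011 ⊕ 0b00001110 = 0b00100101.
P3: T = 0b00010010, S = E(K, T) = 0b00001111; 0b00011001 ⊕ 0b00001111 = 0b00010110.
P4: T = 0b00010011, S = E(K, T) = 0b00010000; 0b10000111 ⊕ 0b00010000 = 0b10010111.
P5: T = 0b00010100, S = E(K, T) = 0b00010001; 0b00110100 ⊕ 0b00010001 = 0b00100101.
Blocks that differ from the original plaintext: P2.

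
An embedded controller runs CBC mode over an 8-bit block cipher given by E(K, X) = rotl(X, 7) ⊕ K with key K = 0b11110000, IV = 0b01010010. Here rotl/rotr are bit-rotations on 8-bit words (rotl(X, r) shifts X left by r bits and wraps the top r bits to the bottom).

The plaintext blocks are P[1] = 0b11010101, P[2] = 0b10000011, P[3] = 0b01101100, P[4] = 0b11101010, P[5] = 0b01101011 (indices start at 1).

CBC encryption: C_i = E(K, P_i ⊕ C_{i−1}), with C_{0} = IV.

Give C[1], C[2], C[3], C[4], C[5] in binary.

C[1] = 0b00110011, C[2] = 0b10101000, C[3] = 0b10010010, C[4] = 0b11001100, C[5] = 0b00100011

C[1]: P[1] ⊕ 0b01010010 = 0b10000111; E(K, 0b10000111) = 0b00110011.
C[2]: P[2] ⊕ 0b00110011 = 0b10110000; E(K, 0b10110000) = 0b10101000.
C[3]: P[3] ⊕ 0b10101000 = 0b11000100; E(K, 0b11000100) = 0b10010010.
C[4]: P[4] ⊕ 0b10010010 = 0b01111000; E(K, 0b01111000) = 0b11001100.
C[5]: P[5] ⊕ 0b11001100 = 0b10100111; E(K, 0b10100111) = 0b00100011.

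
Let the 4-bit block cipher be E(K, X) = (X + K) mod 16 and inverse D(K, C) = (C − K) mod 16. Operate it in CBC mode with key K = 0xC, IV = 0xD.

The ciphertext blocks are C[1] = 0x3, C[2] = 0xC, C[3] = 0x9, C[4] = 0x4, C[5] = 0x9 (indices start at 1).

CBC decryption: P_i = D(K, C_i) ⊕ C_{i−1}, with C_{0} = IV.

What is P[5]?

P[5] = 0x9

P[5]: D(K, 0x9) = 0xD; 0xD ⊕ 0x4 = 0x9.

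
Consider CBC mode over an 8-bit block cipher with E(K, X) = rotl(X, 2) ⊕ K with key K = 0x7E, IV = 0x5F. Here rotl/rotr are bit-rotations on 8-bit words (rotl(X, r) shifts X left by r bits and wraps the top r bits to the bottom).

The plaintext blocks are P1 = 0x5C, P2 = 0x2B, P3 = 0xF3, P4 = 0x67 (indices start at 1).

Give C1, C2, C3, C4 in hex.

C1 = 0x72, C2 = 0x1B, C3 = 0xDD, C4 = 0x94

CBC encryption: C_i = E(K, P_i ⊕ C_{i−1}), with C_{0} = IV.
C1: P1 ⊕ 0x5F = 0x03; E(K, 0x03) = 0x72.
C2: P2 ⊕ 0x72 = 0x59; E(K, 0x59) = 0x1B.
C3: P3 ⊕ 0x1B = 0xE8; E(K, 0xE8) = 0xDD.
C4: P4 ⊕ 0xDD = 0xBA; E(K, 0xBA) = 0x94.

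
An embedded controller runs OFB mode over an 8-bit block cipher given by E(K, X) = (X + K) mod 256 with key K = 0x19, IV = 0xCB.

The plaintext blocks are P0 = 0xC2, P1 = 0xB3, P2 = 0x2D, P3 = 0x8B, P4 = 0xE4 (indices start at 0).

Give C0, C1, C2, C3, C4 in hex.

OFB encryption: S_i = E(K, S_{i−1}) with S_{−1} = IV; C_i = P_i ⊕ S_i.
C0: S = E(K, 0xCB) = 0xE4; 0xC2 ⊕ 0xE4 = 0x26.
C1: S = E(K, 0xE4) = 0xFD; 0xB3 ⊕ 0xFD = 0x4E.
C2: S = E(K, 0xFD) = 0x16; 0x2D ⊕ 0x16 = 0x3B.
C3: S = E(K, 0x16) = 0x2F; 0x8B ⊕ 0x2F = 0xA4.
C4: S = E(K, 0x2F) = 0x48; 0xE4 ⊕ 0x48 = 0xAC.

C0 = 0x26, C1 = 0x4E, C2 = 0x3B, C3 = 0xA4, C4 = 0xAC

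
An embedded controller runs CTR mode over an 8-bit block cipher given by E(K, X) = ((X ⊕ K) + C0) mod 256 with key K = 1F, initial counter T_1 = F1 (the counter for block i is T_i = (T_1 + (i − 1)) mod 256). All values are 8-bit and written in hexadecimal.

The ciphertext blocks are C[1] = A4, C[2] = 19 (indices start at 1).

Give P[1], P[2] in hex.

P[1] = 0A, P[2] = B4

CTR decryption: S_i = E(K, T_i) where T_i is the counter for block i; P_i = C_i ⊕ S_i.
P[1]: T = F1, S = E(K, T) = AE; A4 ⊕ AE = 0A.
P[2]: T = F2, S = E(K, T) = AD; 19 ⊕ AD = B4.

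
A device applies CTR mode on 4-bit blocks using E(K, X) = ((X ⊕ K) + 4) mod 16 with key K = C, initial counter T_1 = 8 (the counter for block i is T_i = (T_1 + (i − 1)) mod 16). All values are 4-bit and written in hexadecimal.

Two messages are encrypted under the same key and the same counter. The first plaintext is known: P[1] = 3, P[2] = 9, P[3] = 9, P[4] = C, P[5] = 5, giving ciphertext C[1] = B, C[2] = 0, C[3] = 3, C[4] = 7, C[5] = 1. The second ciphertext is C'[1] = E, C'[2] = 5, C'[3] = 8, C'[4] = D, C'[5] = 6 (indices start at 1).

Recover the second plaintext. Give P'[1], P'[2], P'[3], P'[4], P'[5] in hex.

In CTR with a reused counter, both messages share the same keystream S_i, so C_i ⊕ C'_i = P_i ⊕ P'_i and thus P'_i = P_i ⊕ C_i ⊕ C'_i.
P'[1]: 3 ⊕ B ⊕ E = 6.
P'[2]: 9 ⊕ 0 ⊕ 5 = C.
P'[3]: 9 ⊕ 3 ⊕ 8 = 2.
P'[4]: C ⊕ 7 ⊕ D = 6.
P'[5]: 5 ⊕ 1 ⊕ 6 = 2.

P'[1] = 6, P'[2] = C, P'[3] = 2, P'[4] = 6, P'[5] = 2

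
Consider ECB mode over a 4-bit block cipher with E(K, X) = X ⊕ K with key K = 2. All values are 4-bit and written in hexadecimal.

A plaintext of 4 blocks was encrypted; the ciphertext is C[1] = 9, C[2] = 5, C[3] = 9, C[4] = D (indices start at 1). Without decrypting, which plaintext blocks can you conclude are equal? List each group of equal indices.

ECB encrypts each block independently with the same key, so equal ciphertext blocks imply equal plaintext blocks.
C[1] = C[3] = 9, so P[1] = P[3].

P[1] = P[3]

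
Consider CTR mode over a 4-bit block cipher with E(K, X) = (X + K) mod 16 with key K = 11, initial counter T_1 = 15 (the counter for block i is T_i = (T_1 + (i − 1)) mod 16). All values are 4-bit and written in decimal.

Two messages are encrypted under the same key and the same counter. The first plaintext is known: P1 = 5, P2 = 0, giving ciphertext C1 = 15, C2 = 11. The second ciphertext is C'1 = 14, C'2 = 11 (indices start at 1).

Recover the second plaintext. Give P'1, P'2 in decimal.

P'1 = 4, P'2 = 0

In CTR with a reused counter, both messages share the same keystream S_i, so C_i ⊕ C'_i = P_i ⊕ P'_i and thus P'_i = P_i ⊕ C_i ⊕ C'_i.
P'1: 5 ⊕ 15 ⊕ 14 = 4.
P'2: 0 ⊕ 11 ⊕ 11 = 0.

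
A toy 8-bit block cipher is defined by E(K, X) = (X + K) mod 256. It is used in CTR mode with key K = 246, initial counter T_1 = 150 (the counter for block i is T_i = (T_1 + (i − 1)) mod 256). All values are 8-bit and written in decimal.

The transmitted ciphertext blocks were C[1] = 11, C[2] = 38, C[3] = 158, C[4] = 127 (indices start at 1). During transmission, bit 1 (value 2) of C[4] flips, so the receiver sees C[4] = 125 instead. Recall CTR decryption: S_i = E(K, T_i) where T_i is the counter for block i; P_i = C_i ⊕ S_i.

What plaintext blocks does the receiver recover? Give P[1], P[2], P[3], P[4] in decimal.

P[1] = 135, P[2] = 171, P[3] = 16, P[4] = 242

Only C[4] changed, to 125. In CTR, a change in C_i flips the same bit in P_i only; the keystream is unaffected. Decrypting the received ciphertext:
P[1]: T = 150, S = E(K, T) = 140; 11 ⊕ 140 = 135.
P[2]: T = 151, S = E(K, T) = 141; 38 ⊕ 141 = 171.
P[3]: T = 152, S = E(K, T) = 142; 158 ⊕ 142 = 16.
P[4]: T = 153, S = E(K, T) = 143; 125 ⊕ 143 = 242.
Blocks that differ from the original plaintext: P[4].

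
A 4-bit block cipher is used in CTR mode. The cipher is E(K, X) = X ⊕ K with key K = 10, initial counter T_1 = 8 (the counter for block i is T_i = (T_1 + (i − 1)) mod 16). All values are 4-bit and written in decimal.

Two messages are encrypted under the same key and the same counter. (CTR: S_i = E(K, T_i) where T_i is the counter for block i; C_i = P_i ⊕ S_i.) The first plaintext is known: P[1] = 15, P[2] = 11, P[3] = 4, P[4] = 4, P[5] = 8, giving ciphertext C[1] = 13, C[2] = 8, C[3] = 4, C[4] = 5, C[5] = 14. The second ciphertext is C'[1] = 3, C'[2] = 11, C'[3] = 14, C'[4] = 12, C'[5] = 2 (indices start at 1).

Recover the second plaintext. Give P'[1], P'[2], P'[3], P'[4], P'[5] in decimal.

In CTR with a reused counter, both messages share the same keystream S_i, so C_i ⊕ C'_i = P_i ⊕ P'_i and thus P'_i = P_i ⊕ C_i ⊕ C'_i.
P'[1]: 15 ⊕ 13 ⊕ 3 = 1.
P'[2]: 11 ⊕ 8 ⊕ 11 = 8.
P'[3]: 4 ⊕ 4 ⊕ 14 = 14.
P'[4]: 4 ⊕ 5 ⊕ 12 = 13.
P'[5]: 8 ⊕ 14 ⊕ 2 = 4.

P'[1] = 1, P'[2] = 8, P'[3] = 14, P'[4] = 13, P'[5] = 4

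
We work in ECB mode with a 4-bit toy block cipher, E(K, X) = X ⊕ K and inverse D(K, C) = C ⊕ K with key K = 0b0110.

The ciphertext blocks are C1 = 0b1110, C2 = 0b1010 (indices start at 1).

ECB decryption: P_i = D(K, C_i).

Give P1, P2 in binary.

P1 = 0b1000, P2 = 0b1100

P1: D(K, 0b1110) = 0b1000.
P2: D(K, 0b1010) = 0b1100.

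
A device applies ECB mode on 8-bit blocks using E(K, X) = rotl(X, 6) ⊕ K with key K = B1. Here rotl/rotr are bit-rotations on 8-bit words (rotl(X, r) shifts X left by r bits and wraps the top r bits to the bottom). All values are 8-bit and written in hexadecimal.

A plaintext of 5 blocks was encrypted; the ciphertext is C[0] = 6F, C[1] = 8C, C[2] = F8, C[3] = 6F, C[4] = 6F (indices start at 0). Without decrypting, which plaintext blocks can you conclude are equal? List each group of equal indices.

P[0] = P[3] = P[4]

ECB encrypts each block independently with the same key, so equal ciphertext blocks imply equal plaintext blocks.
C[0] = C[3] = C[4] = 6F, so P[0] = P[3] = P[4].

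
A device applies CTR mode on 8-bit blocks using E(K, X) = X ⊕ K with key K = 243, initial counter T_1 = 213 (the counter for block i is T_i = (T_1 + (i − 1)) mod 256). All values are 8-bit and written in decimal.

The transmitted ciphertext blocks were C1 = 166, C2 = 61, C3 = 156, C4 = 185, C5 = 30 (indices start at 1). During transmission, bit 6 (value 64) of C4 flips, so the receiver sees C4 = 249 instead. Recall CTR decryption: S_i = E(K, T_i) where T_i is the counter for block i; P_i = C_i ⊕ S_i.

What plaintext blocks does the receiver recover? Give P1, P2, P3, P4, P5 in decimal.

Only C4 changed, to 249. In CTR, a change in C_i flips the same bit in P_i only; the keystream is unaffected. Decrypting the received ciphertext:
P1: T = 213, S = E(K, T) = 38; 166 ⊕ 38 = 128.
P2: T = 214, S = E(K, T) = 37; 61 ⊕ 37 = 24.
P3: T = 215, S = E(K, T) = 36; 156 ⊕ 36 = 184.
P4: T = 216, S = E(K, T) = 43; 249 ⊕ 43 = 210.
P5: T = 217, S = E(K, T) = 42; 30 ⊕ 42 = 52.
Blocks that differ from the original plaintext: P4.

P1 = 128, P2 = 24, P3 = 184, P4 = 210, P5 = 52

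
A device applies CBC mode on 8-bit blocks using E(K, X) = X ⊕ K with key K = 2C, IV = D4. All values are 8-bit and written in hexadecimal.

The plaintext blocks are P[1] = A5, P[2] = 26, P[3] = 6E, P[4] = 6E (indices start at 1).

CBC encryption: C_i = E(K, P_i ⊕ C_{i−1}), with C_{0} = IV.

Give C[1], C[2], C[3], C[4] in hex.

C[1] = 5D, C[2] = 57, C[3] = 15, C[4] = 57

C[1]: P[1] ⊕ D4 = 71; E(K, 71) = 5D.
C[2]: P[2] ⊕ 5D = 7B; E(K, 7B) = 57.
C[3]: P[3] ⊕ 57 = 39; E(K, 39) = 15.
C[4]: P[4] ⊕ 15 = 7B; E(K, 7B) = 57.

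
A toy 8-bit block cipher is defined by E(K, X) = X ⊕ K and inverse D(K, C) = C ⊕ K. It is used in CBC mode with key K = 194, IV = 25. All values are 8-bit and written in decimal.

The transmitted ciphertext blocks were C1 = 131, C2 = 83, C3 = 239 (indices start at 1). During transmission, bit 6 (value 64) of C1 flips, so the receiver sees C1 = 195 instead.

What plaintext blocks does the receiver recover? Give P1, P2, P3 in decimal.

CBC decryption: P_i = D(K, C_i) ⊕ C_{i−1}, with C_{0} = IV.
Only C1 changed, to 195. In CBC, a change in C_i garbles P_i and flips the same bit in P_{i+1}. Decrypting the received ciphertext:
P1: D(K, 195) = 1; 1 ⊕ 25 = 24.
P2: D(K, 83) = 145; 145 ⊕ 195 = 82.
P3: D(K, 239) = 45; 45 ⊕ 83 = 126.
Blocks that differ from the original plaintext: P1, P2.

P1 = 24, P2 = 82, P3 = 126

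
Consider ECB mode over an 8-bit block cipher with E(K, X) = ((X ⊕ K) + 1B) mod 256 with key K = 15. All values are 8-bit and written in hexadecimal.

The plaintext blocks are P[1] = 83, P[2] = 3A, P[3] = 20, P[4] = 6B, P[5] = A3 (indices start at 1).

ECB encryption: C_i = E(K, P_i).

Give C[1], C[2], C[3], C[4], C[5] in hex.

C[1]: E(K, 83) = B1.
C[2]: E(K, 3A) = 4A.
C[3]: E(K, 20) = 50.
C[4]: E(K, 6B) = 99.
C[5]: E(K, A3) = D1.

C[1] = B1, C[2] = 4A, C[3] = 50, C[4] = 99, C[5] = D1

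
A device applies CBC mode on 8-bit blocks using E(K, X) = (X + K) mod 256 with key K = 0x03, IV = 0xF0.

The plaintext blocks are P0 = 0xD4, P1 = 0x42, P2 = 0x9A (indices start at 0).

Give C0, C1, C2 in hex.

CBC encryption: C_i = E(K, P_i ⊕ C_{i−1}), with C_{−1} = IV.
C0: P0 ⊕ 0xF0 = 0x24; E(K, 0x24) = 0x27.
C1: P1 ⊕ 0x27 = 0x65; E(K, 0x65) = 0x68.
C2: P2 ⊕ 0x68 = 0xF2; E(K, 0xF2) = 0xF5.

C0 = 0x27, C1 = 0x68, C2 = 0xF5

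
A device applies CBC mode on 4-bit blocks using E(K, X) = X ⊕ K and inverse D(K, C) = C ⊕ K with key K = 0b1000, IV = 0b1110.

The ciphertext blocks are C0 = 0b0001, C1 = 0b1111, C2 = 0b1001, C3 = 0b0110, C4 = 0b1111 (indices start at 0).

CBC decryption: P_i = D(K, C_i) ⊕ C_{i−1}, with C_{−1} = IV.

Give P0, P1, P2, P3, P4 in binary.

P0: D(K, 0b0001) = 0b1001; 0b1001 ⊕ 0b1110 = 0b0111.
P1: D(K, 0b1111) = 0b0111; 0b0111 ⊕ 0b0001 = 0b0110.
P2: D(K, 0b1001) = 0b0001; 0b0001 ⊕ 0b1111 = 0b1110.
P3: D(K, 0b0110) = 0b1110; 0b1110 ⊕ 0b1001 = 0b0111.
P4: D(K, 0b1111) = 0b0111; 0b0111 ⊕ 0b0110 = 0b0001.

P0 = 0b0111, P1 = 0b0110, P2 = 0b1110, P3 = 0b0111, P4 = 0b0001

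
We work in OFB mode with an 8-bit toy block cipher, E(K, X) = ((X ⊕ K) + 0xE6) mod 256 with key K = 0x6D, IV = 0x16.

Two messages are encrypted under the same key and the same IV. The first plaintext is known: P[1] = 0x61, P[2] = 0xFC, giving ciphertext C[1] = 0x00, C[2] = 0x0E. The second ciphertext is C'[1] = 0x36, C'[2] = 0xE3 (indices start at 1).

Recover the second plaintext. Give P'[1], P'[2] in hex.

In OFB with a reused IV, both messages share the same keystream S_i, so C_i ⊕ C'_i = P_i ⊕ P'_i and thus P'_i = P_i ⊕ C_i ⊕ C'_i.
P'[1]: 0x61 ⊕ 0x00 ⊕ 0x36 = 0x57.
P'[2]: 0xFC ⊕ 0x0E ⊕ 0xE3 = 0x11.

P'[1] = 0x57, P'[2] = 0x11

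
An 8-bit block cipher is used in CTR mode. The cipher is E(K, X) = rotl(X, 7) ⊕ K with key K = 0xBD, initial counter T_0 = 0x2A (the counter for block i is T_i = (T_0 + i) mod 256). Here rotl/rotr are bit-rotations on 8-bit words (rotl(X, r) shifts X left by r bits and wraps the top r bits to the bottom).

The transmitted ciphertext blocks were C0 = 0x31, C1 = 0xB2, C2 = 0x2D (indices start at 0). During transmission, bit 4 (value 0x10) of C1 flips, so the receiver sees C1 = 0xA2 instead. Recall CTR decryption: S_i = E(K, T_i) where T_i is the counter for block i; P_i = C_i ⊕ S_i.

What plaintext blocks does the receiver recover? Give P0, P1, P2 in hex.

Only C1 changed, to 0xA2. In CTR, a change in C_i flips the same bit in P_i only; the keystream is unaffected. Decrypting the received ciphertext:
P0: T = 0x2A, S = E(K, T) = 0xA8; 0x31 ⊕ 0xA8 = 0x99.
P1: T = 0x2B, S = E(K, T) = 0x28; 0xA2 ⊕ 0x28 = 0x8A.
P2: T = 0x2C, S = E(K, T) = 0xAB; 0x2D ⊕ 0xAB = 0x86.
Blocks that differ from the original plaintext: P1.

P0 = 0x99, P1 = 0x8A, P2 = 0x86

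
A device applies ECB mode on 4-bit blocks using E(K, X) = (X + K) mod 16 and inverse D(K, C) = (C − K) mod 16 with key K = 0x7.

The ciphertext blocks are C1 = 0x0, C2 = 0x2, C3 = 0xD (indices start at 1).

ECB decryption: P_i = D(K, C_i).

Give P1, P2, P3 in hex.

P1: D(K, 0x0) = 0x9.
P2: D(K, 0x2) = 0xB.
P3: D(K, 0xD) = 0x6.

P1 = 0x9, P2 = 0xB, P3 = 0x6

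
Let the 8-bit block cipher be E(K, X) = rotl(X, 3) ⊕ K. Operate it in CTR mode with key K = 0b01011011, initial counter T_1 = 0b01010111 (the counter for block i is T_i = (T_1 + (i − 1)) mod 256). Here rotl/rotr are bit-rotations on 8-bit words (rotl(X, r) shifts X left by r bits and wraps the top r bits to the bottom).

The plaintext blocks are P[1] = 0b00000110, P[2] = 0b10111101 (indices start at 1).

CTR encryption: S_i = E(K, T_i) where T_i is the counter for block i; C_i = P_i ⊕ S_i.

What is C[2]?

C[1]: T = 0b01010111, S = E(K, T) = 0b11100001; 0b00000110 ⊕ 0b11100001 = 0b11100111.
C[2]: T = 0b01011000, S = E(K, T) = 0b10011001; 0b10111101 ⊕ 0b10011001 = 0b00100100.

C[2] = 0b00100100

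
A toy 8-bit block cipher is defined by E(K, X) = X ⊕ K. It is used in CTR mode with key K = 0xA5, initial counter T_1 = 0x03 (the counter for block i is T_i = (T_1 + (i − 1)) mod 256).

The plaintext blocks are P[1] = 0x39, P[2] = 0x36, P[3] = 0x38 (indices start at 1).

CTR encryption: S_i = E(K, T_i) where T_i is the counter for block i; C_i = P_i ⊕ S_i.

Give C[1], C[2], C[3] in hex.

C[1]: T = 0x03, S = E(K, T) = 0xA6; 0x39 ⊕ 0xA6 = 0x9F.
C[2]: T = 0x04, S = E(K, T) = 0xA1; 0x36 ⊕ 0xA1 = 0x97.
C[3]: T = 0x05, S = E(K, T) = 0xA0; 0x38 ⊕ 0xA0 = 0x98.

C[1] = 0x9F, C[2] = 0x97, C[3] = 0x98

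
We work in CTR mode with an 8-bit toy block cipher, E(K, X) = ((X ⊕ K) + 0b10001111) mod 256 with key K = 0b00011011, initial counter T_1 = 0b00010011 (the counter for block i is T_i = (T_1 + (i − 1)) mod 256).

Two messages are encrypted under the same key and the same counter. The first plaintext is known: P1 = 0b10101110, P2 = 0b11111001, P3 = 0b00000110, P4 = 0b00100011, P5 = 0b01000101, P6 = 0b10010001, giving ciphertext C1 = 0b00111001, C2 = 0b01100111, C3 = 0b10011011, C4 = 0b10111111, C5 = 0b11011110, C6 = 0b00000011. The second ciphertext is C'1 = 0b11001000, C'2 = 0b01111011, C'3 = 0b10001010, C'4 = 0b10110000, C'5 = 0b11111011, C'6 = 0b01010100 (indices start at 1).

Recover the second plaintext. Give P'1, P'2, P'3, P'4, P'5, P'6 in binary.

In CTR with a reused counter, both messages share the same keystream S_i, so C_i ⊕ C'_i = P_i ⊕ P'_i and thus P'_i = P_i ⊕ C_i ⊕ C'_i.
P'1: 0b10101110 ⊕ 0b00111001 ⊕ 0b11001000 = 0b01011111.
P'2: 0b11111001 ⊕ 0b01100111 ⊕ 0b01111011 = 0b11100101.
P'3: 0b00000110 ⊕ 0b10011011 ⊕ 0b10001010 = 0b00010111.
P'4: 0b00100011 ⊕ 0b10111111 ⊕ 0b10110000 = 0b00101100.
P'5: 0b01000101 ⊕ 0b11011110 ⊕ 0b11111011 = 0b01100000.
P'6: 0b10010001 ⊕ 0b00000011 ⊕ 0b01010100 = 0b11000110.

P'1 = 0b01011111, P'2 = 0b11100101, P'3 = 0b00010111, P'4 = 0b00101100, P'5 = 0b01100000, P'6 = 0b11000110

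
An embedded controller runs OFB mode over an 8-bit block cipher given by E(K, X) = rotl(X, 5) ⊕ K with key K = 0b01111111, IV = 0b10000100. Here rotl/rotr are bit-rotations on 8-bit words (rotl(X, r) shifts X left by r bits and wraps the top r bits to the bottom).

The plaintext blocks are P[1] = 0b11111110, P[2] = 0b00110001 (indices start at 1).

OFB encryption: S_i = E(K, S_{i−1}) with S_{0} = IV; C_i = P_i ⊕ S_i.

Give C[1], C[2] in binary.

C[1] = 0b00010001, C[2] = 0b10110011

C[1]: S = E(K, 0b10000100) = 0b11101111; 0b11111110 ⊕ 0b11101111 = 0b00010001.
C[2]: S = E(K, 0b11101111) = 0b10000010; 0b00110001 ⊕ 0b10000010 = 0b10110011.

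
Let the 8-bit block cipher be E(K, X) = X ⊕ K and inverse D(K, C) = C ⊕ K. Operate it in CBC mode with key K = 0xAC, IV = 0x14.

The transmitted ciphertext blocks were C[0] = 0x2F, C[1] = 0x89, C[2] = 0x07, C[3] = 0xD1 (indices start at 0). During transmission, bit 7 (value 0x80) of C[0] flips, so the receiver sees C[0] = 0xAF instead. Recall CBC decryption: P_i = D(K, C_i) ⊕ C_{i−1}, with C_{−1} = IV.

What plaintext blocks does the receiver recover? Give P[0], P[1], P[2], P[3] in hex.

Only C[0] changed, to 0xAF. In CBC, a change in C_i garbles P_i and flips the same bit in P_{i+1}. Decrypting the received ciphertext:
P[0]: D(K, 0xAF) = 0x03; 0x03 ⊕ 0x14 = 0x17.
P[1]: D(K, 0x89) = 0x25; 0x25 ⊕ 0xAF = 0x8A.
P[2]: D(K, 0x07) = 0xAB; 0xAB ⊕ 0x89 = 0x22.
P[3]: D(K, 0xD1) = 0x7D; 0x7D ⊕ 0x07 = 0x7A.
Blocks that differ from the original plaintext: P[0], P[1].

P[0] = 0x17, P[1] = 0x8A, P[2] = 0x22, P[3] = 0x7A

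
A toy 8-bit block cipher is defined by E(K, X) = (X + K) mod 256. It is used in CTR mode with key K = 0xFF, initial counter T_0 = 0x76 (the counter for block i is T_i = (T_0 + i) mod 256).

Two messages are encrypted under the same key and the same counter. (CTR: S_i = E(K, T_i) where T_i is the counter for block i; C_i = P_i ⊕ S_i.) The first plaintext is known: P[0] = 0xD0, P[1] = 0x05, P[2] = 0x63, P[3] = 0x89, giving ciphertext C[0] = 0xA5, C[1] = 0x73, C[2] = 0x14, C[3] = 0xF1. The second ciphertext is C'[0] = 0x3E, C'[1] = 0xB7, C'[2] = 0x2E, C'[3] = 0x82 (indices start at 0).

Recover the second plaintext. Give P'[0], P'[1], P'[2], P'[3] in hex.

P'[0] = 0x4B, P'[1] = 0xC1, P'[2] = 0x59, P'[3] = 0xFA

In CTR with a reused counter, both messages share the same keystream S_i, so C_i ⊕ C'_i = P_i ⊕ P'_i and thus P'_i = P_i ⊕ C_i ⊕ C'_i.
P'[0]: 0xD0 ⊕ 0xA5 ⊕ 0x3E = 0x4B.
P'[1]: 0x05 ⊕ 0x73 ⊕ 0xB7 = 0xC1.
P'[2]: 0x63 ⊕ 0x14 ⊕ 0x2E = 0x59.
P'[3]: 0x89 ⊕ 0xF1 ⊕ 0x82 = 0xFA.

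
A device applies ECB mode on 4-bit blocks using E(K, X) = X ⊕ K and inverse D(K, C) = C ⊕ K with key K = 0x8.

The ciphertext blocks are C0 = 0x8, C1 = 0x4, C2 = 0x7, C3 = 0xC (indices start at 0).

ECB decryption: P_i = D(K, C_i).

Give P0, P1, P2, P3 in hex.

P0 = 0x0, P1 = 0xC, P2 = 0xF, P3 = 0x4

P0: D(K, 0x8) = 0x0.
P1: D(K, 0x4) = 0xC.
P2: D(K, 0x7) = 0xF.
P3: D(K, 0xC) = 0x4.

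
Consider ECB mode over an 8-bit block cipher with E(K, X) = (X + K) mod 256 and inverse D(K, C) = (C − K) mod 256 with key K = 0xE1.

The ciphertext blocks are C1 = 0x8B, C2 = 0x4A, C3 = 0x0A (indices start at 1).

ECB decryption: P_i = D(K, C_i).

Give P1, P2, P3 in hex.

P1: D(K, 0x8B) = 0xAA.
P2: D(K, 0x4A) = 0x69.
P3: D(K, 0x0A) = 0x29.

P1 = 0xAA, P2 = 0x69, P3 = 0x29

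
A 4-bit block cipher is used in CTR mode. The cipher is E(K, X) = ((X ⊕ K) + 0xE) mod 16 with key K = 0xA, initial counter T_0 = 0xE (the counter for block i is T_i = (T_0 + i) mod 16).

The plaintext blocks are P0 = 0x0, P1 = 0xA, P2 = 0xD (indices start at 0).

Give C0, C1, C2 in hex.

CTR encryption: S_i = E(K, T_i) where T_i is the counter for block i; C_i = P_i ⊕ S_i.
C0: T = 0xE, S = E(K, T) = 0x2; 0x0 ⊕ 0x2 = 0x2.
C1: T = 0xF, S = E(K, T) = 0x3; 0xA ⊕ 0x3 = 0x9.
C2: T = 0x0, S = E(K, T) = 0x8; 0xD ⊕ 0x8 = 0x5.

C0 = 0x2, C1 = 0x9, C2 = 0x5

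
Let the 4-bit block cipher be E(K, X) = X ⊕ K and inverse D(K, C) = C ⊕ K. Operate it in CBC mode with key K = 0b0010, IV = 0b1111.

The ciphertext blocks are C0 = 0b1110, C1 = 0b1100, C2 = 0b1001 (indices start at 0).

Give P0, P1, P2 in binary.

P0 = 0b0011, P1 = 0b0000, P2 = 0b0111

CBC decryption: P_i = D(K, C_i) ⊕ C_{i−1}, with C_{−1} = IV.
P0: D(K, 0b1110) = 0b1100; 0b1100 ⊕ 0b1111 = 0b0011.
P1: D(K, 0b1100) = 0b1110; 0b1110 ⊕ 0b1110 = 0b0000.
P2: D(K, 0b1001) = 0b1011; 0b1011 ⊕ 0b1100 = 0b0111.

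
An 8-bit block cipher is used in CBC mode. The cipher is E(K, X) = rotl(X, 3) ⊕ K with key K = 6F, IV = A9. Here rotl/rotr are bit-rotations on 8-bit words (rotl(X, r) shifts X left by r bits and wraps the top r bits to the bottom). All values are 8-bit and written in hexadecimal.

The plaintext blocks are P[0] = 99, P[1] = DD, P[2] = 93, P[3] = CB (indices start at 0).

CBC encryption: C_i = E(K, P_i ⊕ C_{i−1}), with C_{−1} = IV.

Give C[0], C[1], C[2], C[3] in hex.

C[0]: P[0] ⊕ A9 = 30; E(K, 30) = EE.
C[1]: P[1] ⊕ EE = 33; E(K, 33) = F6.
C[2]: P[2] ⊕ F6 = 65; E(K, 65) = 44.
C[3]: P[3] ⊕ 44 = 8F; E(K, 8F) = 13.

C[0] = EE, C[1] = F6, C[2] = 44, C[3] = 13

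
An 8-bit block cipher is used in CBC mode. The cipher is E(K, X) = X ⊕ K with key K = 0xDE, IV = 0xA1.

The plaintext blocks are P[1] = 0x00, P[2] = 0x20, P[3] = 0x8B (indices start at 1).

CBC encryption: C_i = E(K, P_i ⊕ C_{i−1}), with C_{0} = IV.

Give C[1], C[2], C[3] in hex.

C[1] = 0x7F, C[2] = 0x81, C[3] = 0xD4

C[1]: P[1] ⊕ 0xA1 = 0xA1; E(K, 0xA1) = 0x7F.
C[2]: P[2] ⊕ 0x7F = 0x5F; E(K, 0x5F) = 0x81.
C[3]: P[3] ⊕ 0x81 = 0x0A; E(K, 0x0A) = 0xD4.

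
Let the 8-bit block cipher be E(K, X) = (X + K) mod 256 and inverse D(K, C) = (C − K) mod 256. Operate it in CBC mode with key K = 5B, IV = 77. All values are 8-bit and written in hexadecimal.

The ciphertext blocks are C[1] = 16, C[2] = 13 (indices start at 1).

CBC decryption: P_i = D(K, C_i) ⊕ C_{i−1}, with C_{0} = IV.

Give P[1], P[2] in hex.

P[1] = CC, P[2] = AE

P[1]: D(K, 16) = BB; BB ⊕ 77 = CC.
P[2]: D(K, 13) = B8; B8 ⊕ 16 = AE.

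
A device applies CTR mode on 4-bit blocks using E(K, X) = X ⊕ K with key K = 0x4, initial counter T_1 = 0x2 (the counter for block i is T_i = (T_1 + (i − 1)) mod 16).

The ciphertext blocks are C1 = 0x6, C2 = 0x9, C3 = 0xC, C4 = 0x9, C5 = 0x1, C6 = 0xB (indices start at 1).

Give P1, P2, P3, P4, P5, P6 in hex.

CTR decryption: S_i = E(K, T_i) where T_i is the counter for block i; P_i = C_i ⊕ S_i.
P1: T = 0x2, S = E(K, T) = 0x6; 0x6 ⊕ 0x6 = 0x0.
P2: T = 0x3, S = E(K, T) = 0x7; 0x9 ⊕ 0x7 = 0xE.
P3: T = 0x4, S = E(K, T) = 0x0; 0xC ⊕ 0x0 = 0xC.
P4: T = 0x5, S = E(K, T) = 0x1; 0x9 ⊕ 0x1 = 0x8.
P5: T = 0x6, S = E(K, T) = 0x2; 0x1 ⊕ 0x2 = 0x3.
P6: T = 0x7, S = E(K, T) = 0x3; 0xB ⊕ 0x3 = 0x8.

P1 = 0x0, P2 = 0xE, P3 = 0xC, P4 = 0x8, P5 = 0x3, P6 = 0x8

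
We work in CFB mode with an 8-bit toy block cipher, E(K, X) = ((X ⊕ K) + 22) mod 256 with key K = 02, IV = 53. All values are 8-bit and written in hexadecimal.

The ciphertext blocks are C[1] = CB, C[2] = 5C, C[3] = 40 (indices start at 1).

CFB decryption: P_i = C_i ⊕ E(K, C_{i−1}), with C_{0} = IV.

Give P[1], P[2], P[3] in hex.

P[1]: E(K, 53) = 73; CB ⊕ 73 = B8.
P[2]: E(K, CB) = EB; 5C ⊕ EB = B7.
P[3]: E(K, 5C) = 80; 40 ⊕ 80 = C0.

P[1] = B8, P[2] = B7, P[3] = C0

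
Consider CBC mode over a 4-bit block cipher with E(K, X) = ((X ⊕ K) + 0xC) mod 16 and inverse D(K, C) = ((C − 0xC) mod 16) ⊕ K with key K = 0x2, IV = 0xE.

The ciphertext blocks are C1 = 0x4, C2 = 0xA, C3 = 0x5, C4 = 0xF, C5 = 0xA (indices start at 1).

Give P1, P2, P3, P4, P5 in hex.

P1 = 0x4, P2 = 0x8, P3 = 0x1, P4 = 0x4, P5 = 0x3

CBC decryption: P_i = D(K, C_i) ⊕ C_{i−1}, with C_{0} = IV.
P1: D(K, 0x4) = 0xA; 0xA ⊕ 0xE = 0x4.
P2: D(K, 0xA) = 0xC; 0xC ⊕ 0x4 = 0x8.
P3: D(K, 0x5) = 0xB; 0xB ⊕ 0xA = 0x1.
P4: D(K, 0xF) = 0x1; 0x1 ⊕ 0x5 = 0x4.
P5: D(K, 0xA) = 0xC; 0xC ⊕ 0xF = 0x3.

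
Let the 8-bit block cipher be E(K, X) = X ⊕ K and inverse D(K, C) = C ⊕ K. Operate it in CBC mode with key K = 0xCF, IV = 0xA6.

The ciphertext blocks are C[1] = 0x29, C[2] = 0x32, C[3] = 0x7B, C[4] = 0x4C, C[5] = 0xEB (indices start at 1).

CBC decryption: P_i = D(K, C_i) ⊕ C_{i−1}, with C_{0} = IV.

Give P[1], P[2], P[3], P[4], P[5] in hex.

P[1]: D(K, 0x29) = 0xE6; 0xE6 ⊕ 0xA6 = 0x40.
P[2]: D(K, 0x32) = 0xFD; 0xFD ⊕ 0x29 = 0xD4.
P[3]: D(K, 0x7B) = 0xB4; 0xB4 ⊕ 0x32 = 0x86.
P[4]: D(K, 0x4C) = 0x83; 0x83 ⊕ 0x7B = 0xF8.
P[5]: D(K, 0xEB) = 0x24; 0x24 ⊕ 0x4C = 0x68.

P[1] = 0x40, P[2] = 0xD4, P[3] = 0x86, P[4] = 0xF8, P[5] = 0x68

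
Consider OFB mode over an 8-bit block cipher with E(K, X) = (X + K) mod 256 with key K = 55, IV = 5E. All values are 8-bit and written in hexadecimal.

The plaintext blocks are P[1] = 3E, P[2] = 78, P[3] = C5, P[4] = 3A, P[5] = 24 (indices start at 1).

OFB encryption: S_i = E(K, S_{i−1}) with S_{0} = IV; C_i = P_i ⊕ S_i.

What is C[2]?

C[2] = 70

C[1]: S = E(K, 5E) = B3; 3E ⊕ B3 = 8D.
C[2]: S = E(K, B3) = 08; 78 ⊕ 08 = 70.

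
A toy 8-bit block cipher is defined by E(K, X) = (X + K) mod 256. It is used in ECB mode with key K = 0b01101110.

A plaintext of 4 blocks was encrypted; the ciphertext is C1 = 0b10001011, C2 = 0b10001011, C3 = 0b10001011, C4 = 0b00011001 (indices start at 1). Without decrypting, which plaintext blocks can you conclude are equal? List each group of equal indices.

ECB encrypts each block independently with the same key, so equal ciphertext blocks imply equal plaintext blocks.
C1 = C2 = C3 = 0b10001011, so P1 = P2 = P3.

P1 = P2 = P3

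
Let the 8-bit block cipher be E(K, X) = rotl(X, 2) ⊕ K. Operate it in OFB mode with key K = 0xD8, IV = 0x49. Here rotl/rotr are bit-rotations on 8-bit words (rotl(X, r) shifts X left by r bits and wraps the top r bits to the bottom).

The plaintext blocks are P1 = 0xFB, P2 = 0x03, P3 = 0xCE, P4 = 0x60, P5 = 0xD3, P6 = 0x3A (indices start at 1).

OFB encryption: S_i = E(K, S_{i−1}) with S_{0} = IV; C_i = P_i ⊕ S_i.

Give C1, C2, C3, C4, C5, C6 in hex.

C1 = 0x06, C2 = 0x2C, C3 = 0xAA, C4 = 0x29, C5 = 0x2E, C6 = 0x15

C1: S = E(K, 0x49) = 0xFD; 0xFB ⊕ 0xFD = 0x06.
C2: S = E(K, 0xFD) = 0x2F; 0x03 ⊕ 0x2F = 0x2C.
C3: S = E(K, 0x2F) = 0x64; 0xCE ⊕ 0x64 = 0xAA.
C4: S = E(K, 0x64) = 0x49; 0x60 ⊕ 0x49 = 0x29.
C5: S = E(K, 0x49) = 0xFD; 0xD3 ⊕ 0xFD = 0x2E.
C6: S = E(K, 0xFD) = 0x2F; 0x3A ⊕ 0x2F = 0x15.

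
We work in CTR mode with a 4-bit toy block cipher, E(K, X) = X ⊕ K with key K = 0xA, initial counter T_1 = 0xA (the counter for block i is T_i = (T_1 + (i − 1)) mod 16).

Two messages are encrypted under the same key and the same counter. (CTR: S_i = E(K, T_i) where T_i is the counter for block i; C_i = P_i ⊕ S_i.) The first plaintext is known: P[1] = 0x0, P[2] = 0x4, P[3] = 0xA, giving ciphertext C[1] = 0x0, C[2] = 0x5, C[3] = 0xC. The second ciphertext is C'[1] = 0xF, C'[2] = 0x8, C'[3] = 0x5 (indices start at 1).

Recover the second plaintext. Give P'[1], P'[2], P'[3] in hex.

In CTR with a reused counter, both messages share the same keystream S_i, so C_i ⊕ C'_i = P_i ⊕ P'_i and thus P'_i = P_i ⊕ C_i ⊕ C'_i.
P'[1]: 0x0 ⊕ 0x0 ⊕ 0xF = 0xF.
P'[2]: 0x4 ⊕ 0x5 ⊕ 0x8 = 0x9.
P'[3]: 0xA ⊕ 0xC ⊕ 0x5 = 0x3.

P'[1] = 0xF, P'[2] = 0x9, P'[3] = 0x3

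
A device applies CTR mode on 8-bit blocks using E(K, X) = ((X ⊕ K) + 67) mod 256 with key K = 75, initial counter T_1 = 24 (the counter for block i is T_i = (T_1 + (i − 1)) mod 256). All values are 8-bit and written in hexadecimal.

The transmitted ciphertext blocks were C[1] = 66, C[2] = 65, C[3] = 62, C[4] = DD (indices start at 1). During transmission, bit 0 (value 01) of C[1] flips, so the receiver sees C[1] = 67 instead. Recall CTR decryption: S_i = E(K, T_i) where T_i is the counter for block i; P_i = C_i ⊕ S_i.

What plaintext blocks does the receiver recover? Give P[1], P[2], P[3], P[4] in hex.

P[1] = DF, P[2] = D2, P[3] = D8, P[4] = 64

Only C[1] changed, to 67. In CTR, a change in C_i flips the same bit in P_i only; the keystream is unaffected. Decrypting the received ciphertext:
P[1]: T = 24, S = E(K, T) = B8; 67 ⊕ B8 = DF.
P[2]: T = 25, S = E(K, T) = B7; 65 ⊕ B7 = D2.
P[3]: T = 26, S = E(K, T) = BA; 62 ⊕ BA = D8.
P[4]: T = 27, S = E(K, T) = B9; DD ⊕ B9 = 64.
Blocks that differ from the original plaintext: P[1].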